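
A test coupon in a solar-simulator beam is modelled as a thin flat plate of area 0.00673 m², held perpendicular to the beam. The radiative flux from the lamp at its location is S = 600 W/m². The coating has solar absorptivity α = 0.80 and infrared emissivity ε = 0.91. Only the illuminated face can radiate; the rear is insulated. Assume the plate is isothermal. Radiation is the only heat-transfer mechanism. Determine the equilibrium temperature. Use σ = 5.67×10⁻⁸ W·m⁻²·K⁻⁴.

At equilibrium, absorbed power = emitted power.
Absorbing cross-section = A = 0.006730 m²; emitting surface = A = 0.006730 m² (ratio 1).
αS·A_cross = εσ·A_surf·T⁴  ⇒  T⁴ = αS/(ε·1σ).
T⁴ = 0.800·600/(0.91·1·5.67×10⁻⁸) = 9.303×10⁹ K⁴.
T = (9.303×10⁹)^(1/4).

T ≈ 311 K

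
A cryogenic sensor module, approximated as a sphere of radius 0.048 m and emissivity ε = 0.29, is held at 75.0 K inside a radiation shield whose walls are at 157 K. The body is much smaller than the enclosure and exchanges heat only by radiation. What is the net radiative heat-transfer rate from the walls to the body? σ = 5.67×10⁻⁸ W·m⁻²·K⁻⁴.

For a small grey body in a large enclosure: P_net = εσA(T_body⁴ − T_wall⁴).
A = 4πr² = 0.02895 m²; T_body⁴ − T_wall⁴ = 3.164×10⁷ − 6.076×10⁸ = -5.759×10⁸ K⁴.
|P_net| = 0.29·5.67×10⁻⁸·0.02895·5.759×10⁸.

P_net ≈ 0.274 W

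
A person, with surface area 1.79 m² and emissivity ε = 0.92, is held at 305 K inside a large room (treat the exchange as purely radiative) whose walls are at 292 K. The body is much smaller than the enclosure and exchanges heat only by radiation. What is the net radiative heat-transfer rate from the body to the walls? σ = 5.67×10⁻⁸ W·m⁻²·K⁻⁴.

For a small grey body in a large enclosure: P_net = εσA(T_body⁴ − T_wall⁴).
A = 1.79 m²; T_body⁴ − T_wall⁴ = 8.654×10⁹ − 7.270×10⁹ = 1.384×10⁹ K⁴.
|P_net| = 0.92·5.67×10⁻⁸·1.790·1.384×10⁹.

P_net ≈ 129 W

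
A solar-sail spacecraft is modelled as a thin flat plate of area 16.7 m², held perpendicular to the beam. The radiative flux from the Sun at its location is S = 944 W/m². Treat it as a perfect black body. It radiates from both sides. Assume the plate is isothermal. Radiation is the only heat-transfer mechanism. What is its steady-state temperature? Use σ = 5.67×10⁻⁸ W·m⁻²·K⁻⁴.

At equilibrium, absorbed power = emitted power.
Absorbing cross-section = A = 16.70 m²; emitting surface = 2A = 33.40 m² (ratio 2).
S·A_cross = εσ·A_surf·T⁴  ⇒  T⁴ = S/(2σ).
T⁴ = 1.00·944/(2·5.67×10⁻⁸) = 8.325×10⁹ K⁴.
T = (8.325×10⁹)^(1/4).

T ≈ 302 K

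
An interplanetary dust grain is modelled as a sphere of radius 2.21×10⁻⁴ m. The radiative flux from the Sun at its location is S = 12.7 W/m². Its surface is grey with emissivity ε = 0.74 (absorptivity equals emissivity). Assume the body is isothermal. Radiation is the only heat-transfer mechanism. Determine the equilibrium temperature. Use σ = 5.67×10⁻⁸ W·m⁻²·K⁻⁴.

At equilibrium, absorbed power = emitted power.
Absorbing cross-section = πr² = 1.534×10⁻⁷ m²; emitting surface = 4πr² = 6.138×10⁻⁷ m² (ratio 4).
εS·A_cross = εσ·A_surf·T⁴  ⇒  T⁴ = S/(4σ)   (ε cancels).
T⁴ = 12.7/(4·5.67×10⁻⁸) = 5.600×10⁷ K⁴.
T = (5.600×10⁷)^(1/4).

T ≈ 86.5 K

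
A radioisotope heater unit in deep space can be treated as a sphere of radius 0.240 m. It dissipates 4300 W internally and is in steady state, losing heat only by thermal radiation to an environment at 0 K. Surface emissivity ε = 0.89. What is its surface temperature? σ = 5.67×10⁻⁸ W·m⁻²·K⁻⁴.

Steady state: internal power = radiated power, P = εσA T⁴.
Radiating area A = 4πr² = 0.7238 m².
T⁴ = P/(εσA) = 4300/(0.89·5.67×10⁻⁸·0.7238) = 1.177×10¹¹ K⁴.
T = (1.177×10¹¹)^(1/4).

T ≈ 586 K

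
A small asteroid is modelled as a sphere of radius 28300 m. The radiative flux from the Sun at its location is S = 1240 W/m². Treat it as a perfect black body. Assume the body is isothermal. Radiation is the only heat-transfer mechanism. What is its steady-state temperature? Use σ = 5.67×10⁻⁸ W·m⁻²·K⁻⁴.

At equilibrium, absorbed power = emitted power.
Absorbing cross-section = πr² = 2.516×10⁹ m²; emitting surface = 4πr² = 1.006×10¹⁰ m² (ratio 4).
S·A_cross = εσ·A_surf·T⁴  ⇒  T⁴ = S/(4σ).
T⁴ = 1.00·1240/(4·5.67×10⁻⁸) = 5.467×10⁹ K⁴.
T = (5.467×10⁹)^(1/4).

T ≈ 272 K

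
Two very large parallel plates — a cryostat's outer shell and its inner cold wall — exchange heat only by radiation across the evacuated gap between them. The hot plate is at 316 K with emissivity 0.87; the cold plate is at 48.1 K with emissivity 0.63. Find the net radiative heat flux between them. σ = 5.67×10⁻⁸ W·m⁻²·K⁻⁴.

For two infinite grey parallel plates, q = σ(T₁⁴ − T₂⁴)/(1/ε₁ + 1/ε₂ − 1).
T₁⁴ − T₂⁴ = 9.971×10⁹ − 5.353×10⁶ = 9.966×10⁹ K⁴.
1/ε₁ + 1/ε₂ − 1 = 1.149 + 1.587 − 1 = 1.737.
q = 5.67×10⁻⁸ × 9.966×10⁹ / 1.737.

q ≈ 325 W/m²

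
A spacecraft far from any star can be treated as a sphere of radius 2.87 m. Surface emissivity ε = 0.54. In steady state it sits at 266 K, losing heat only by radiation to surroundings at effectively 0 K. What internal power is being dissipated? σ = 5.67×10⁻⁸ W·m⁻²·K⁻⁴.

Steady state: P = εσA T⁴.
A = 4πr² = 103.5 m²; T⁴ = (266)⁴ = 5.006×10⁹ K⁴.
P = 0.54 × 5.67×10⁻⁸ × 103.5 × 5.006×10⁹.

P ≈ 15900 W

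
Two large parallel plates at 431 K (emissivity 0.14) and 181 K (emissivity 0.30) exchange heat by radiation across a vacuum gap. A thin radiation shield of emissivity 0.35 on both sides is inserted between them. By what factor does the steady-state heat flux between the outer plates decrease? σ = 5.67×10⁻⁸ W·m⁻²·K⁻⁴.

factor ≈ 1.50

Without shield: q₀ = σΔ(T⁴)/(1/ε₁+1/ε₂−1) with denominator 9.476.
With shield the two gaps are in series; the resistances add: (1/ε₁+1/ε_s−1)+(1/ε_s+1/ε₂−1) = 9.000+5.190 = 14.19.
Heat-flux ratio q₀/q = 14.19/9.476.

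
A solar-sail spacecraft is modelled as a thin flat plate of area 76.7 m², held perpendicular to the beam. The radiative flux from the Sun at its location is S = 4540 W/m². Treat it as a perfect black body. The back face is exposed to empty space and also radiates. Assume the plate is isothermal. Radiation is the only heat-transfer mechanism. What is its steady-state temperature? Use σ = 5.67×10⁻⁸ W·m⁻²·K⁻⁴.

At equilibrium, absorbed power = emitted power.
Absorbing cross-section = A = 76.70 m²; emitting surface = 2A = 153.4 m² (ratio 2).
S·A_cross = εσ·A_surf·T⁴  ⇒  T⁴ = S/(2σ).
T⁴ = 1.00·4540/(2·5.67×10⁻⁸) = 4.004×10¹⁰ K⁴.
T = (4.004×10¹⁰)^(1/4).

T ≈ 447 K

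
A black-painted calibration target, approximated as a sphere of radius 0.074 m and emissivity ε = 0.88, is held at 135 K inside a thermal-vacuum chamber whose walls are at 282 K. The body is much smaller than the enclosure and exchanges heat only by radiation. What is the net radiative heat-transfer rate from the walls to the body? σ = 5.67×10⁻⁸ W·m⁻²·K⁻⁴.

P_net ≈ 20.6 W

For a small grey body in a large enclosure: P_net = εσA(T_body⁴ − T_wall⁴).
A = 4πr² = 0.06881 m²; T_body⁴ − T_wall⁴ = 3.322×10⁸ − 6.324×10⁹ = -5.992×10⁹ K⁴.
|P_net| = 0.88·5.67×10⁻⁸·0.06881·5.992×10⁹.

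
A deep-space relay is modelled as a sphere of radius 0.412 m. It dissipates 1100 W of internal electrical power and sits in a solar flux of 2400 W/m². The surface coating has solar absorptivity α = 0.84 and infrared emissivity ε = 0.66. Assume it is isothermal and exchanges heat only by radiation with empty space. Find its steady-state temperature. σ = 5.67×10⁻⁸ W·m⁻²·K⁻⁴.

T ≈ 406 K

At steady state, absorbed solar power + internal power = radiated power.
Absorbed: α·S·A_cross = 0.84·2400·0.5333 = 1075 W (cross-section πr²).
Total input = 1075 + 1100 = 2175 W.
Radiated: εσ·A_surf·T⁴ with A_surf = 4πr² = 2.133 m².
T⁴ = 2175/(0.66·5.67×10⁻⁸·2.133) = 2.725×10¹⁰ K⁴.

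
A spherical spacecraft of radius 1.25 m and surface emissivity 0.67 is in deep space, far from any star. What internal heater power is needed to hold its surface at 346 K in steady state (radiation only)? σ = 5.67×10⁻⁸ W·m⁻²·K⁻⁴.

P = εσ·4πr²·T⁴.
4πr² = 19.63 m²; T⁴ = 1.433×10¹⁰ K⁴.
P = 0.67·5.67×10⁻⁸·19.63·1.433×10¹⁰.

P ≈ 10700 W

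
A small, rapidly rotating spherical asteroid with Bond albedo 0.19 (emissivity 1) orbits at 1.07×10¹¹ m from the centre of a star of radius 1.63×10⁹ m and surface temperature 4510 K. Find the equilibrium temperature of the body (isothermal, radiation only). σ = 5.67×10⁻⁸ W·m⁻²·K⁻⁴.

The star's surface emits σT_*⁴; at distance d the flux is S = σT_*⁴(R_*/d)².
S = 5.67×10⁻⁸·(4510)⁴·(1.63×10⁹/1.07×10¹¹)² = 5444 W/m².
For an isothermal sphere T⁴ = (1−a)S/(4σ) = 1.944×10¹⁰ K⁴.

T ≈ 373 K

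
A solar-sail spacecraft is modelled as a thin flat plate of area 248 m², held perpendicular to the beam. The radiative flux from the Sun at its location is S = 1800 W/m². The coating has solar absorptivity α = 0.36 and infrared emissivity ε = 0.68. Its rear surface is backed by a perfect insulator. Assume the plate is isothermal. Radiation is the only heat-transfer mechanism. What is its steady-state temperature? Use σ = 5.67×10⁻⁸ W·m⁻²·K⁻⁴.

T ≈ 360 K

At equilibrium, absorbed power = emitted power.
Absorbing cross-section = A = 248.0 m²; emitting surface = A = 248.0 m² (ratio 1).
αS·A_cross = εσ·A_surf·T⁴  ⇒  T⁴ = αS/(ε·1σ).
T⁴ = 0.360·1800/(0.68·1·5.67×10⁻⁸) = 1.681×10¹⁰ K⁴.
T = (1.681×10¹⁰)^(1/4).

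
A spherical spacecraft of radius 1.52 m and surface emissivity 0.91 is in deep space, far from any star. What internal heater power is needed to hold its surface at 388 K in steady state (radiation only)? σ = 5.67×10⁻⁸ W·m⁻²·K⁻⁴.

P ≈ 34000 W

P = εσ·4πr²·T⁴.
4πr² = 29.03 m²; T⁴ = 2.266×10¹⁰ K⁴.
P = 0.91·5.67×10⁻⁸·29.03·2.266×10¹⁰.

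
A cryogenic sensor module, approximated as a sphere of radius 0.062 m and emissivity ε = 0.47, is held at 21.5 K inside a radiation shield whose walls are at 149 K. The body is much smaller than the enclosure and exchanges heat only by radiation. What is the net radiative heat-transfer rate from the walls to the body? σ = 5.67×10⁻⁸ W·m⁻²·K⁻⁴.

P_net ≈ 0.634 W

For a small grey body in a large enclosure: P_net = εσA(T_body⁴ − T_wall⁴).
A = 4πr² = 0.04831 m²; T_body⁴ − T_wall⁴ = 2.137×10⁵ − 4.929×10⁸ = -4.927×10⁸ K⁴.
|P_net| = 0.47·5.67×10⁻⁸·0.04831·4.927×10⁸.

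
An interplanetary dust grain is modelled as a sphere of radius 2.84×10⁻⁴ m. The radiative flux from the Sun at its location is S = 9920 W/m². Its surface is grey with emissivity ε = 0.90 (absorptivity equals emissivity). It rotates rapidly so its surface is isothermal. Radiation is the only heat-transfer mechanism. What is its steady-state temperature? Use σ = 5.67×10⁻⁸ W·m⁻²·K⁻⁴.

At equilibrium, absorbed power = emitted power.
Absorbing cross-section = πr² = 2.534×10⁻⁷ m²; emitting surface = 4πr² = 1.014×10⁻⁶ m² (ratio 4).
εS·A_cross = εσ·A_surf·T⁴  ⇒  T⁴ = S/(4σ)   (ε cancels).
T⁴ = 9920/(4·5.67×10⁻⁸) = 4.374×10¹⁰ K⁴.
T = (4.374×10¹⁰)^(1/4).

T ≈ 457 K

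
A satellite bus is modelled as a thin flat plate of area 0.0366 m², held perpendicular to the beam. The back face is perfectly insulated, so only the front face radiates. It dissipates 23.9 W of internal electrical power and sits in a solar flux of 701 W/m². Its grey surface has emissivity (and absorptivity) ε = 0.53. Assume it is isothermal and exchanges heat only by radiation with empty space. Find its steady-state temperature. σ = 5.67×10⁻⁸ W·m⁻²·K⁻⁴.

At steady state, absorbed solar power + internal power = radiated power.
Absorbed: α·S·A_cross = 0.53·701·0.03660 = 13.60 W (cross-section A).
Total input = 13.60 + 23.9 = 37.50 W.
Radiated: εσ·A_surf·T⁴ with A_surf = A = 0.03660 m².
T⁴ = 37.50/(0.53·5.67×10⁻⁸·0.03660) = 3.409×10¹⁰ K⁴.

T ≈ 430 K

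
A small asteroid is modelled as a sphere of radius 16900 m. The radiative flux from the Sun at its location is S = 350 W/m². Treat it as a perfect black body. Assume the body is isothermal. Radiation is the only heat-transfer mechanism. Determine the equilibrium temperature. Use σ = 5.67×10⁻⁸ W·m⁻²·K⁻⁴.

At equilibrium, absorbed power = emitted power.
Absorbing cross-section = πr² = 8.973×10⁸ m²; emitting surface = 4πr² = 3.589×10⁹ m² (ratio 4).
S·A_cross = εσ·A_surf·T⁴  ⇒  T⁴ = S/(4σ).
T⁴ = 1.00·350/(4·5.67×10⁻⁸) = 1.543×10⁹ K⁴.
T = (1.543×10⁹)^(1/4).

T ≈ 198 K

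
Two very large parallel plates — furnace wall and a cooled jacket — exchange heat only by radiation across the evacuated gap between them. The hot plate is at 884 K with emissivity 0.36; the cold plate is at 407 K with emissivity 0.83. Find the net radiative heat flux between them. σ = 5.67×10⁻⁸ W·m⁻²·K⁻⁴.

For two infinite grey parallel plates, q = σ(T₁⁴ − T₂⁴)/(1/ε₁ + 1/ε₂ − 1).
T₁⁴ − T₂⁴ = 6.107×10¹¹ − 2.744×10¹⁰ = 5.832×10¹¹ K⁴.
1/ε₁ + 1/ε₂ − 1 = 2.778 + 1.205 − 1 = 2.983.
q = 5.67×10⁻⁸ × 5.832×10¹¹ / 2.983.

q ≈ 11100 W/m²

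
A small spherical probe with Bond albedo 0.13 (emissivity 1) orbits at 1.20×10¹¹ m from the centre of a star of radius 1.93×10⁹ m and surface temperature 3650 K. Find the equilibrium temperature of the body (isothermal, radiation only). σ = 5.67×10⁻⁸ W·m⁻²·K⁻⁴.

The star's surface emits σT_*⁴; at distance d the flux is S = σT_*⁴(R_*/d)².
S = 5.67×10⁻⁸·(3650)⁴·(1.93×10⁹/1.20×10¹¹)² = 2603 W/m².
For an isothermal sphere T⁴ = (1−a)S/(4σ) = 9.986×10⁹ K⁴.

T ≈ 316 K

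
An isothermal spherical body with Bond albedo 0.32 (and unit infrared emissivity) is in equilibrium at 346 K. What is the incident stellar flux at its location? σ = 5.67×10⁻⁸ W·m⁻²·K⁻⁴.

S ≈ 4780 W/m²

(1−a)S·πr² = σ·4πr²·T⁴ ⇒ S = 4σT⁴/(1−a).
S = 4·5.67×10⁻⁸·1.433×10¹⁰/0.680.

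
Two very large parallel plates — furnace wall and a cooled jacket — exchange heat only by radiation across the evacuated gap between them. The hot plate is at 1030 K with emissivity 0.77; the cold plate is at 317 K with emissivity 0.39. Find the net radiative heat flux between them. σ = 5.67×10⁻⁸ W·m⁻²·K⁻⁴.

For two infinite grey parallel plates, q = σ(T₁⁴ − T₂⁴)/(1/ε₁ + 1/ε₂ − 1).
T₁⁴ − T₂⁴ = 1.126×10¹² − 1.010×10¹⁰ = 1.115×10¹² K⁴.
1/ε₁ + 1/ε₂ − 1 = 1.299 + 2.564 − 1 = 2.863.
q = 5.67×10⁻⁸ × 1.115×10¹² / 2.863.

q ≈ 22100 W/m²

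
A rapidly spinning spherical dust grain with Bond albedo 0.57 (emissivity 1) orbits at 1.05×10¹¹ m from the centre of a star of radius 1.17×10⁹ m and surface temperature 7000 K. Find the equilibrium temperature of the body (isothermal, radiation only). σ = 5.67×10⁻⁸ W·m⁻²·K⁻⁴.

T ≈ 423 K

The star's surface emits σT_*⁴; at distance d the flux is S = σT_*⁴(R_*/d)².
S = 5.67×10⁻⁸·(7000)⁴·(1.17×10⁹/1.05×10¹¹)² = 16900 W/m².
For an isothermal sphere T⁴ = (1−a)S/(4σ) = 3.205×10¹⁰ K⁴.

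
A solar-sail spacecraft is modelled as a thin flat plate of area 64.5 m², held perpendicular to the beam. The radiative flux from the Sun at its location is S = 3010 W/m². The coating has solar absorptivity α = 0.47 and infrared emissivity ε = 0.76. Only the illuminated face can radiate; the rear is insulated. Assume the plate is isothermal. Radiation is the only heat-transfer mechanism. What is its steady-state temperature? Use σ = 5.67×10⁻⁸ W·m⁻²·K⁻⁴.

At equilibrium, absorbed power = emitted power.
Absorbing cross-section = A = 64.50 m²; emitting surface = A = 64.50 m² (ratio 1).
αS·A_cross = εσ·A_surf·T⁴  ⇒  T⁴ = αS/(ε·1σ).
T⁴ = 0.470·3010/(0.76·1·5.67×10⁻⁸) = 3.283×10¹⁰ K⁴.
T = (3.283×10¹⁰)^(1/4).

T ≈ 426 K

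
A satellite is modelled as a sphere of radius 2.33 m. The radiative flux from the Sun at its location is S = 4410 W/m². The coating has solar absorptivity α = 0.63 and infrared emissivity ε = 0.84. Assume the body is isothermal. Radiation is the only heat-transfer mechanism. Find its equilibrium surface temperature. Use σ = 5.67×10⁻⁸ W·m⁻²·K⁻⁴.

T ≈ 348 K

At equilibrium, absorbed power = emitted power.
Absorbing cross-section = πr² = 17.06 m²; emitting surface = 4πr² = 68.22 m² (ratio 4).
αS·A_cross = εσ·A_surf·T⁴  ⇒  T⁴ = αS/(ε·4σ).
T⁴ = 0.630·4410/(0.84·4·5.67×10⁻⁸) = 1.458×10¹⁰ K⁴.
T = (1.458×10¹⁰)^(1/4).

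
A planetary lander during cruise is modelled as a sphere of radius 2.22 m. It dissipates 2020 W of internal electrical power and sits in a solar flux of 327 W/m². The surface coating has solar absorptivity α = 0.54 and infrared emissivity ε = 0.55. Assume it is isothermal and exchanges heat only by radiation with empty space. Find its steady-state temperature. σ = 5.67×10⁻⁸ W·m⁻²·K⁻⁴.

T ≈ 223 K

At steady state, absorbed solar power + internal power = radiated power.
Absorbed: α·S·A_cross = 0.54·327·15.48 = 2734 W (cross-section πr²).
Total input = 2734 + 2020 = 4754 W.
Radiated: εσ·A_surf·T⁴ with A_surf = 4πr² = 61.93 m².
T⁴ = 4754/(0.55·5.67×10⁻⁸·61.93) = 2.461×10⁹ K⁴.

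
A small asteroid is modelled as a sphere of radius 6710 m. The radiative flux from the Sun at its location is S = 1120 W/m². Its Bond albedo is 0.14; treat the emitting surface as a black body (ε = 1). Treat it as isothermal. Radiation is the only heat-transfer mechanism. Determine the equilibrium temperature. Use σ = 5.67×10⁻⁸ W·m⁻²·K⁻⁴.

At equilibrium, absorbed power = emitted power.
Absorbing cross-section = πr² = 1.414×10⁸ m²; emitting surface = 4πr² = 5.658×10⁸ m² (ratio 4).
(1−a)S·A_cross = εσ·A_surf·T⁴  ⇒  T⁴ = (1−a)S/(4σ).
T⁴ = 0.860·1120/(4·5.67×10⁻⁸) = 4.247×10⁹ K⁴.
T = (4.247×10⁹)^(1/4).

T ≈ 255 K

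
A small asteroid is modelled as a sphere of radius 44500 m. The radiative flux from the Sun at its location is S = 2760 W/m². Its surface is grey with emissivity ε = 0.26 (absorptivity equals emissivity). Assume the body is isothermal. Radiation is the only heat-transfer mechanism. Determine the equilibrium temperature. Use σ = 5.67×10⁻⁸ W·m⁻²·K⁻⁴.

T ≈ 332 K

At equilibrium, absorbed power = emitted power.
Absorbing cross-section = πr² = 6.221×10⁹ m²; emitting surface = 4πr² = 2.488×10¹⁰ m² (ratio 4).
εS·A_cross = εσ·A_surf·T⁴  ⇒  T⁴ = S/(4σ)   (ε cancels).
T⁴ = 2760/(4·5.67×10⁻⁸) = 1.217×10¹⁰ K⁴.
T = (1.217×10¹⁰)^(1/4).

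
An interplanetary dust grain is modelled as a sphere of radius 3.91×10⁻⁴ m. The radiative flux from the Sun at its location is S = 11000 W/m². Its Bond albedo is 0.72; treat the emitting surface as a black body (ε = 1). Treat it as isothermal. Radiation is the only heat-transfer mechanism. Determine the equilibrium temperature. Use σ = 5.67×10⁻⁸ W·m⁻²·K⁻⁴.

At equilibrium, absorbed power = emitted power.
Absorbing cross-section = πr² = 4.803×10⁻⁷ m²; emitting surface = 4πr² = 1.921×10⁻⁶ m² (ratio 4).
(1−a)S·A_cross = εσ·A_surf·T⁴  ⇒  T⁴ = (1−a)S/(4σ).
T⁴ = 0.280·11000/(4·5.67×10⁻⁸) = 1.358×10¹⁰ K⁴.
T = (1.358×10¹⁰)^(1/4).

T ≈ 341 K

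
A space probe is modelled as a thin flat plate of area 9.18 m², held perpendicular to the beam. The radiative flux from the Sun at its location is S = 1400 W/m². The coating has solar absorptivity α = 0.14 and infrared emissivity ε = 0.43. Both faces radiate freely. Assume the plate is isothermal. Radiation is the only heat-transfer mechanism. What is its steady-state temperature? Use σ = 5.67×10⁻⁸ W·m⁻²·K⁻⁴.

At equilibrium, absorbed power = emitted power.
Absorbing cross-section = A = 9.180 m²; emitting surface = 2A = 18.36 m² (ratio 2).
αS·A_cross = εσ·A_surf·T⁴  ⇒  T⁴ = αS/(ε·2σ).
T⁴ = 0.140·1400/(0.43·2·5.67×10⁻⁸) = 4.020×10⁹ K⁴.
T = (4.020×10⁹)^(1/4).

T ≈ 252 K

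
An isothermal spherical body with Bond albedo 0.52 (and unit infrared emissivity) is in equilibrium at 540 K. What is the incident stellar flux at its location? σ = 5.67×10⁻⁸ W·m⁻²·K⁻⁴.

(1−a)S·πr² = σ·4πr²·T⁴ ⇒ S = 4σT⁴/(1−a).
S = 4·5.67×10⁻⁸·8.503×10¹⁰/0.480.

S ≈ 40200 W/m²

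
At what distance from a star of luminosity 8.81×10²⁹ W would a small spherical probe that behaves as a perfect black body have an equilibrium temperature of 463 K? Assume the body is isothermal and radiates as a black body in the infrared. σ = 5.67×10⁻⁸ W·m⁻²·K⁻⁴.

d ≈ 2.59×10¹² m

For an isothermal black-emitting sphere, (1−a)S·πr² = σ·4πr²·T⁴ ⇒ S = 4σT⁴/(1−a).
S = 4·5.67×10⁻⁸·(463)⁴/1.00 = 10420 W/m².
Flux falls as S = L/(4πd²), so d = √(L/(4πS)) = √(8.81×10²⁹/(4π·10420)).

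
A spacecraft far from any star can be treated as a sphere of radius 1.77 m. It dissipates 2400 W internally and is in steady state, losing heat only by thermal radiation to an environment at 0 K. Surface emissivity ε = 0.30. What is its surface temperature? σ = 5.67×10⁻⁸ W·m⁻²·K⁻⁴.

Steady state: internal power = radiated power, P = εσA T⁴.
Radiating area A = 4πr² = 39.37 m².
T⁴ = P/(εσA) = 2400/(0.30·5.67×10⁻⁸·39.37) = 3.584×10⁹ K⁴.
T = (3.584×10⁹)^(1/4).

T ≈ 245 K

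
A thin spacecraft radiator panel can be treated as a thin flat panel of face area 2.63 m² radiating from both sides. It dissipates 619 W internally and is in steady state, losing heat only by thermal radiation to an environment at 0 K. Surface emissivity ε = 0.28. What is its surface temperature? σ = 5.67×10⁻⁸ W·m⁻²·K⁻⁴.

T ≈ 293 K

Steady state: internal power = radiated power, P = εσA T⁴.
Radiating area A = 2·2.63 = 5.260 m².
T⁴ = P/(εσA) = 619/(0.28·5.67×10⁻⁸·5.260) = 7.412×10⁹ K⁴.
T = (7.412×10⁹)^(1/4).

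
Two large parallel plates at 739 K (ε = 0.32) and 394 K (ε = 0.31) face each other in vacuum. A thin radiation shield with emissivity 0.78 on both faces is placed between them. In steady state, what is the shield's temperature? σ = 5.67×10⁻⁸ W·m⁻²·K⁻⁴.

In steady state the net flux on the hot side equals that on the cold side.
σ(T₁⁴−T_s⁴)/D₁ = σ(T_s⁴−T₂⁴)/D₂, with D₁ = 1/ε₁+1/ε_s−1 = 3.407, D₂ = 1/ε_s+1/ε₂−1 = 3.508.
Solve for T_s⁴: T_s⁴ = (D₂·T₁⁴ + D₁·T₂⁴)/(D₁+D₂) = 1.632×10¹¹ K⁴.

T_s ≈ 636 K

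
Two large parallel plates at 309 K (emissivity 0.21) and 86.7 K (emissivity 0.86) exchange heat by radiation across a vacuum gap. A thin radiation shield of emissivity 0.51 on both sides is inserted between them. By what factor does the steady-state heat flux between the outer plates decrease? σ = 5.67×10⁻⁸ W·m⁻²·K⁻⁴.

Without shield: q₀ = σΔ(T⁴)/(1/ε₁+1/ε₂−1) with denominator 4.925.
With shield the two gaps are in series; the resistances add: (1/ε₁+1/ε_s−1)+(1/ε_s+1/ε₂−1) = 5.723+2.124 = 7.846.
Heat-flux ratio q₀/q = 7.846/4.925.

factor ≈ 1.59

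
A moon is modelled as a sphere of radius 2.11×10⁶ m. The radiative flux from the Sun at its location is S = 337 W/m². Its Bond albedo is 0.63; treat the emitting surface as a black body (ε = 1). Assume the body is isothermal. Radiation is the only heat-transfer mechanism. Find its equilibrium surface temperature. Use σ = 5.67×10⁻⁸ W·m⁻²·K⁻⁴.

At equilibrium, absorbed power = emitted power.
Absorbing cross-section = πr² = 1.399×10¹³ m²; emitting surface = 4πr² = 5.595×10¹³ m² (ratio 4).
(1−a)S·A_cross = εσ·A_surf·T⁴  ⇒  T⁴ = (1−a)S/(4σ).
T⁴ = 0.370·337/(4·5.67×10⁻⁸) = 5.498×10⁸ K⁴.
T = (5.498×10⁸)^(1/4).

T ≈ 153 K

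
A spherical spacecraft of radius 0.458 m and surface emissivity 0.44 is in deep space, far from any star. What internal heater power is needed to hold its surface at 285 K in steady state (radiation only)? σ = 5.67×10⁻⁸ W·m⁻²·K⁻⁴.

P = εσ·4πr²·T⁴.
4πr² = 2.636 m²; T⁴ = 6.598×10⁹ K⁴.
P = 0.44·5.67×10⁻⁸·2.636·6.598×10⁹.

P ≈ 434 W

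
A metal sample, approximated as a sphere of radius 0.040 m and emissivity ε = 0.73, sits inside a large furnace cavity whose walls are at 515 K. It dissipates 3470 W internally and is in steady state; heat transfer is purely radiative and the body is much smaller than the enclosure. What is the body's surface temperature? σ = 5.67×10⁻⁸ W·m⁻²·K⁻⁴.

T ≈ 1430 K

For a small grey body in a large enclosure, net radiated power = εσA(T⁴ − T_w⁴).
Steady state: P = εσA(T⁴ − T_w⁴) with A = 4πr² = 0.02011 m².
T⁴ = P/(εσA) + T_w⁴ = 3470/(0.73·5.67×10⁻⁸·0.02011) + (515)⁴
    = 4.170×10¹² + 7.034×10¹⁰ = 4.240×10¹² K⁴.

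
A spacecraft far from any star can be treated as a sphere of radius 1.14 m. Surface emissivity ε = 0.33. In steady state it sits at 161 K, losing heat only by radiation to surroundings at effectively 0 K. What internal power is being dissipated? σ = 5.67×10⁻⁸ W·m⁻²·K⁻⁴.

Steady state: P = εσA T⁴.
A = 4πr² = 16.33 m²; T⁴ = (161)⁴ = 6.719×10⁸ K⁴.
P = 0.33 × 5.67×10⁻⁸ × 16.33 × 6.719×10⁸.

P ≈ 205 W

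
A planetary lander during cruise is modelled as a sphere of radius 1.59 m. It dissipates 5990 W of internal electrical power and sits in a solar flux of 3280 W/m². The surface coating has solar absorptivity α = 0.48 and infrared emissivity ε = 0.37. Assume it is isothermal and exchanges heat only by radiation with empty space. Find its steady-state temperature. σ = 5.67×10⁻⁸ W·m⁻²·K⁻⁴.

At steady state, absorbed solar power + internal power = radiated power.
Absorbed: α·S·A_cross = 0.48·3280·7.942 = 12500 W (cross-section πr²).
Total input = 12500 + 5990 = 18490 W.
Radiated: εσ·A_surf·T⁴ with A_surf = 4πr² = 31.77 m².
T⁴ = 18490/(0.37·5.67×10⁻⁸·31.77) = 2.775×10¹⁰ K⁴.

T ≈ 408 K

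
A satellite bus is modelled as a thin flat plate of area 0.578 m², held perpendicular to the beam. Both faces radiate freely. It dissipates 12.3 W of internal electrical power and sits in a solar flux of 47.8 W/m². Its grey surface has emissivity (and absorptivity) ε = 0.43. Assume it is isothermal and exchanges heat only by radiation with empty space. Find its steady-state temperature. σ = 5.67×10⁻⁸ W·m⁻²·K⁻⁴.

T ≈ 171 K

At steady state, absorbed solar power + internal power = radiated power.
Absorbed: α·S·A_cross = 0.43·47.8·0.5780 = 11.88 W (cross-section A).
Total input = 11.88 + 12.3 = 24.18 W.
Radiated: εσ·A_surf·T⁴ with A_surf = 2A = 1.156 m².
T⁴ = 24.18/(0.43·5.67×10⁻⁸·1.156) = 8.579×10⁸ K⁴.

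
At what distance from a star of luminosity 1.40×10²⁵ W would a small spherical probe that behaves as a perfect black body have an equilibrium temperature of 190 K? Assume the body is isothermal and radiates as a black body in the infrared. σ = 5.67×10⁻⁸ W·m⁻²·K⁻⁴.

d ≈ 6.14×10¹⁰ m

For an isothermal black-emitting sphere, (1−a)S·πr² = σ·4πr²·T⁴ ⇒ S = 4σT⁴/(1−a).
S = 4·5.67×10⁻⁸·(190)⁴/1.00 = 295.6 W/m².
Flux falls as S = L/(4πd²), so d = √(L/(4πS)) = √(1.40×10²⁵/(4π·295.6)).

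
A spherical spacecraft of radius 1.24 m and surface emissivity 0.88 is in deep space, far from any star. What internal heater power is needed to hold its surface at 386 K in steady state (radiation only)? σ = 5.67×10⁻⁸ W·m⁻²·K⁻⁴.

P ≈ 21400 W

P = εσ·4πr²·T⁴.
4πr² = 19.32 m²; T⁴ = 2.220×10¹⁰ K⁴.
P = 0.88·5.67×10⁻⁸·19.32·2.220×10¹⁰.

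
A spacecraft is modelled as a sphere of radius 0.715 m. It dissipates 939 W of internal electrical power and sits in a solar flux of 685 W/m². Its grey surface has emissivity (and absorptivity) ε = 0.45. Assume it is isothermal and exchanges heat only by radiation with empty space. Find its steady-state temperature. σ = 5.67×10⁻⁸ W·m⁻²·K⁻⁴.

At steady state, absorbed solar power + internal power = radiated power.
Absorbed: α·S·A_cross = 0.45·685·1.606 = 495.1 W (cross-section πr²).
Total input = 495.1 + 939 = 1434 W.
Radiated: εσ·A_surf·T⁴ with A_surf = 4πr² = 6.424 m².
T⁴ = 1434/(0.45·5.67×10⁻⁸·6.424) = 8.749×10⁹ K⁴.

T ≈ 306 K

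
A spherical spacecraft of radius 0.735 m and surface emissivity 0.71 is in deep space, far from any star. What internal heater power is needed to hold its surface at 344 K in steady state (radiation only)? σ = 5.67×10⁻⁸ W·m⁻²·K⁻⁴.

P ≈ 3830 W

P = εσ·4πr²·T⁴.
4πr² = 6.789 m²; T⁴ = 1.400×10¹⁰ K⁴.
P = 0.71·5.67×10⁻⁸·6.789·1.400×10¹⁰.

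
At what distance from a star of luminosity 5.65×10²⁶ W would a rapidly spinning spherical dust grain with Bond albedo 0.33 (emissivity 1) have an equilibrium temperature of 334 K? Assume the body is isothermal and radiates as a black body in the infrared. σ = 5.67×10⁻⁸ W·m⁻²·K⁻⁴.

For an isothermal black-emitting sphere, (1−a)S·πr² = σ·4πr²·T⁴ ⇒ S = 4σT⁴/(1−a).
S = 4·5.67×10⁻⁸·(334)⁴/0.670 = 4213 W/m².
Flux falls as S = L/(4πd²), so d = √(L/(4πS)) = √(5.65×10²⁶/(4π·4213)).

d ≈ 1.03×10¹¹ m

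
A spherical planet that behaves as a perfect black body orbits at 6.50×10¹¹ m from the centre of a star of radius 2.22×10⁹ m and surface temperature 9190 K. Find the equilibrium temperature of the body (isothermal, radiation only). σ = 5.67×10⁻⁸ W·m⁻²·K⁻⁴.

T ≈ 380 K

The star's surface emits σT_*⁴; at distance d the flux is S = σT_*⁴(R_*/d)².
S = 5.67×10⁻⁸·(9190)⁴·(2.22×10⁹/6.50×10¹¹)² = 4718 W/m².
For an isothermal sphere T⁴ = (1−a)S/(4σ) = 2.080×10¹⁰ K⁴.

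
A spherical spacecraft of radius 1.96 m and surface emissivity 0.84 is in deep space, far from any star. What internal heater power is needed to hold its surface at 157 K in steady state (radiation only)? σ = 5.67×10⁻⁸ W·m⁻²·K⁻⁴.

P ≈ 1400 W

P = εσ·4πr²·T⁴.
4πr² = 48.27 m²; T⁴ = 6.076×10⁸ K⁴.
P = 0.84·5.67×10⁻⁸·48.27·6.076×10⁸.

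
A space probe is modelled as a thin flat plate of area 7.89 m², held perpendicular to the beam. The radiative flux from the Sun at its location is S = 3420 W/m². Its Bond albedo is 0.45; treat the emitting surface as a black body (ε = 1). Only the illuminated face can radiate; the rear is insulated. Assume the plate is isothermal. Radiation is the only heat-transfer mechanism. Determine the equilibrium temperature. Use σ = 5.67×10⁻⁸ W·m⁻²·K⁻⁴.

T ≈ 427 K

At equilibrium, absorbed power = emitted power.
Absorbing cross-section = A = 7.890 m²; emitting surface = A = 7.890 m² (ratio 1).
(1−a)S·A_cross = εσ·A_surf·T⁴  ⇒  T⁴ = (1−a)S/(1σ).
T⁴ = 0.550·3420/(1·5.67×10⁻⁸) = 3.317×10¹⁰ K⁴.
T = (3.317×10¹⁰)^(1/4).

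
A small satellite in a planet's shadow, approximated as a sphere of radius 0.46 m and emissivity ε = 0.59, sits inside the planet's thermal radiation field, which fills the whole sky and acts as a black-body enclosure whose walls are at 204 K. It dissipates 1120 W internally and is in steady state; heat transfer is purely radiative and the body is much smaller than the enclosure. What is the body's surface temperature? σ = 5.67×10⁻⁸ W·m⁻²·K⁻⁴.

For a small grey body in a large enclosure, net radiated power = εσA(T⁴ − T_w⁴).
Steady state: P = εσA(T⁴ − T_w⁴) with A = 4πr² = 2.659 m².
T⁴ = P/(εσA) + T_w⁴ = 1120/(0.59·5.67×10⁻⁸·2.659) + (204)⁴
    = 1.259×10¹⁰ + 1.732×10⁹ = 1.432×10¹⁰ K⁴.

T ≈ 346 K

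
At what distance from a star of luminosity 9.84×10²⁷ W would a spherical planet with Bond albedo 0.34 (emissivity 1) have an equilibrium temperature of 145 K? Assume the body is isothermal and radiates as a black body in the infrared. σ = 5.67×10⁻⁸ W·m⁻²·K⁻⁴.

For an isothermal black-emitting sphere, (1−a)S·πr² = σ·4πr²·T⁴ ⇒ S = 4σT⁴/(1−a).
S = 4·5.67×10⁻⁸·(145)⁴/0.660 = 151.9 W/m².
Flux falls as S = L/(4πd²), so d = √(L/(4πS)) = √(9.84×10²⁷/(4π·151.9)).

d ≈ 2.27×10¹² m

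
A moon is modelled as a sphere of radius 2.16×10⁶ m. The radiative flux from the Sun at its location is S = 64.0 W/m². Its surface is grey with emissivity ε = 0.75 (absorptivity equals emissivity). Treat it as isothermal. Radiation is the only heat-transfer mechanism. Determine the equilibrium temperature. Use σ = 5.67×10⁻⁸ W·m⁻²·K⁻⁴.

At equilibrium, absorbed power = emitted power.
Absorbing cross-section = πr² = 1.466×10¹³ m²; emitting surface = 4πr² = 5.863×10¹³ m² (ratio 4).
εS·A_cross = εσ·A_surf·T⁴  ⇒  T⁴ = S/(4σ)   (ε cancels).
T⁴ = 64.0/(4·5.67×10⁻⁸) = 2.822×10⁸ K⁴.
T = (2.822×10⁸)^(1/4).

T ≈ 130 K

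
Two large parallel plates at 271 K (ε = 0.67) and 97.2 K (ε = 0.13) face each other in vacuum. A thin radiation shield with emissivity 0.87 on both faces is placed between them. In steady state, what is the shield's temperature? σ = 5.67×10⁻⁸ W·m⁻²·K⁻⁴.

T_s ≈ 259 K

In steady state the net flux on the hot side equals that on the cold side.
σ(T₁⁴−T_s⁴)/D₁ = σ(T_s⁴−T₂⁴)/D₂, with D₁ = 1/ε₁+1/ε_s−1 = 1.642, D₂ = 1/ε_s+1/ε₂−1 = 7.842.
Solve for T_s⁴: T_s⁴ = (D₂·T₁⁴ + D₁·T₂⁴)/(D₁+D₂) = 4.475×10⁹ K⁴.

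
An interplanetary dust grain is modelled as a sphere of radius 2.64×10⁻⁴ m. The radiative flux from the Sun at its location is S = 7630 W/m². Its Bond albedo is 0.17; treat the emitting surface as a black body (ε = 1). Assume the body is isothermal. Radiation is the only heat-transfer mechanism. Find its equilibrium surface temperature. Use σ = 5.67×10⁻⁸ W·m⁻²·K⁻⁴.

T ≈ 409 K

At equilibrium, absorbed power = emitted power.
Absorbing cross-section = πr² = 2.190×10⁻⁷ m²; emitting surface = 4πr² = 8.758×10⁻⁷ m² (ratio 4).
(1−a)S·A_cross = εσ·A_surf·T⁴  ⇒  T⁴ = (1−a)S/(4σ).
T⁴ = 0.830·7630/(4·5.67×10⁻⁸) = 2.792×10¹⁰ K⁴.
T = (2.792×10¹⁰)^(1/4).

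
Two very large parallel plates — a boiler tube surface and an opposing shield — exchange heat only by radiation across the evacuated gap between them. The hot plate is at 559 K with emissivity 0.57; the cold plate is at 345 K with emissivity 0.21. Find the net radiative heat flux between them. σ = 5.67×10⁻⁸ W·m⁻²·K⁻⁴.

q ≈ 858 W/m²

For two infinite grey parallel plates, q = σ(T₁⁴ − T₂⁴)/(1/ε₁ + 1/ε₂ − 1).
T₁⁴ − T₂⁴ = 9.764×10¹⁰ − 1.417×10¹⁰ = 8.348×10¹⁰ K⁴.
1/ε₁ + 1/ε₂ − 1 = 1.754 + 4.762 − 1 = 5.516.
q = 5.67×10⁻⁸ × 8.348×10¹⁰ / 5.516.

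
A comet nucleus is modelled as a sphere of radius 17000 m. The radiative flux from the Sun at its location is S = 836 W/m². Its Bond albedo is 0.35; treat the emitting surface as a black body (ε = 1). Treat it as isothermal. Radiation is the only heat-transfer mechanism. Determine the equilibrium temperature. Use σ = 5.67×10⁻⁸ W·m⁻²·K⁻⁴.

T ≈ 221 K

At equilibrium, absorbed power = emitted power.
Absorbing cross-section = πr² = 9.079×10⁸ m²; emitting surface = 4πr² = 3.632×10⁹ m² (ratio 4).
(1−a)S·A_cross = εσ·A_surf·T⁴  ⇒  T⁴ = (1−a)S/(4σ).
T⁴ = 0.650·836/(4·5.67×10⁻⁸) = 2.396×10⁹ K⁴.
T = (2.396×10⁹)^(1/4).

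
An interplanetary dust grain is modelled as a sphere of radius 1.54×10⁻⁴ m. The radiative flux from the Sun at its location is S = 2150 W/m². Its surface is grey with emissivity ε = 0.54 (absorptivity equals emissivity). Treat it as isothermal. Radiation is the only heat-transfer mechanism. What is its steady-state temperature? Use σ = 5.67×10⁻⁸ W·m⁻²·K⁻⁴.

T ≈ 312 K

At equilibrium, absorbed power = emitted power.
Absorbing cross-section = πr² = 7.451×10⁻⁸ m²; emitting surface = 4πr² = 2.980×10⁻⁷ m² (ratio 4).
εS·A_cross = εσ·A_surf·T⁴  ⇒  T⁴ = S/(4σ)   (ε cancels).
T⁴ = 2150/(4·5.67×10⁻⁸) = 9.480×10⁹ K⁴.
T = (9.480×10⁹)^(1/4).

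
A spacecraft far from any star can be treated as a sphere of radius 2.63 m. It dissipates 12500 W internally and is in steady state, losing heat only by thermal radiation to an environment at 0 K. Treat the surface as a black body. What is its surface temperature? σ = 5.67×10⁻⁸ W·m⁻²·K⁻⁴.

Steady state: internal power = radiated power, P = εσA T⁴.
Radiating area A = 4πr² = 86.92 m².
T⁴ = P/(εσA) = 12500/(1.0·5.67×10⁻⁸·86.92) = 2.536×10⁹ K⁴.
T = (2.536×10⁹)^(1/4).

T ≈ 224 K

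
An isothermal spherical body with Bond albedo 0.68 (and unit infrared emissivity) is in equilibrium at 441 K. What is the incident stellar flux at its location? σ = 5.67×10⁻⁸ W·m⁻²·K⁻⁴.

S ≈ 26800 W/m²

(1−a)S·πr² = σ·4πr²·T⁴ ⇒ S = 4σT⁴/(1−a).
S = 4·5.67×10⁻⁸·3.782×10¹⁰/0.320.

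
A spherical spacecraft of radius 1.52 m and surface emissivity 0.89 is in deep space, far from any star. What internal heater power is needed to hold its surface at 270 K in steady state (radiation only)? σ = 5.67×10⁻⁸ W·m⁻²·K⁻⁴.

P = εσ·4πr²·T⁴.
4πr² = 29.03 m²; T⁴ = 5.314×10⁹ K⁴.
P = 0.89·5.67×10⁻⁸·29.03·5.314×10⁹.

P ≈ 7790 W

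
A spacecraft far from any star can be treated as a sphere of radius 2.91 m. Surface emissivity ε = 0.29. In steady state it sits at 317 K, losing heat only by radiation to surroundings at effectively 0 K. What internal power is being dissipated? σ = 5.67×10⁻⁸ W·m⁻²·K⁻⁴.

P ≈ 17700 W

Steady state: P = εσA T⁴.
A = 4πr² = 106.4 m²; T⁴ = (317)⁴ = 1.010×10¹⁰ K⁴.
P = 0.29 × 5.67×10⁻⁸ × 106.4 × 1.010×10¹⁰.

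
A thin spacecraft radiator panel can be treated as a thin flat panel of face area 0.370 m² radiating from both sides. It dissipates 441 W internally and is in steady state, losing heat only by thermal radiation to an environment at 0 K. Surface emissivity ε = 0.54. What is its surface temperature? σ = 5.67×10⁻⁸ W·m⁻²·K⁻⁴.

T ≈ 374 K

Steady state: internal power = radiated power, P = εσA T⁴.
Radiating area A = 2·0.370 = 0.7400 m².
T⁴ = P/(εσA) = 441/(0.54·5.67×10⁻⁸·0.7400) = 1.946×10¹⁰ K⁴.
T = (1.946×10¹⁰)^(1/4).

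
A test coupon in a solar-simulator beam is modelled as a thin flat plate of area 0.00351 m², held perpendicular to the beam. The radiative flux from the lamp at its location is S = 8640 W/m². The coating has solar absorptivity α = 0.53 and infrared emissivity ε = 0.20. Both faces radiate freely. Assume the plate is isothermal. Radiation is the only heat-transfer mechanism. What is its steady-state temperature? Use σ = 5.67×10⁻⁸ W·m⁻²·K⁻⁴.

At equilibrium, absorbed power = emitted power.
Absorbing cross-section = A = 0.003510 m²; emitting surface = 2A = 0.007020 m² (ratio 2).
αS·A_cross = εσ·A_surf·T⁴  ⇒  T⁴ = αS/(ε·2σ).
T⁴ = 0.530·8640/(0.20·2·5.67×10⁻⁸) = 2.019×10¹¹ K⁴.
T = (2.019×10¹¹)^(1/4).

T ≈ 670 K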